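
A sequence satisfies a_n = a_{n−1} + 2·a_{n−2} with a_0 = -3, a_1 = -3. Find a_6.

With companion matrix B = [[1, 2], [1, 0]], [a_n, a_{n−1}]ᵀ = B·[a_{n−1}, a_{n−2}]ᵀ, so [a_6, a_5]ᵀ = B⁵·[a_1, a_0]ᵀ.
B⁵ = [[21, 22], [11, 10]], giving [a_6, a_5]ᵀ = [[-129], [-63]].

-129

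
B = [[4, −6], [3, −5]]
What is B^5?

[[34, −66], [33, −65]]

tr B = −1 and det B = −2, so the characteristic polynomial is λ² − (−1)λ + (−2) with roots −2 and 1.
Eigenvectors give P = [[1, −2], [1, −1]] with P⁻¹ = [[−1, 2], [−1, 1]], and B = P·diag(−2, 1)·P⁻¹.
Then B^5 = P·diag(−32, 1)·P⁻¹ = [[−32, −2], [−32, −1]] · [[−1, 2], [−1, 1]] = [[34, −66], [33, −65]].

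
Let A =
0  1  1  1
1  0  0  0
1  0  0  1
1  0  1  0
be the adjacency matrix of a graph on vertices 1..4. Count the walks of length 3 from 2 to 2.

0

The number of length-3 walks from vertex 2 to vertex 2 is entry (2,2) of A³, where A is the adjacency matrix.
A² = [[3, 0, 1, 1], [0, 1, 1, 1], [1, 1, 2, 1], [1, 1, 1, 2]]
A³ = [[2, 3, 4, 4], [3, 0, 1, 1], [4, 1, 2, 3], [4, 1, 3, 2]]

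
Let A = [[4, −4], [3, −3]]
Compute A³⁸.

A² = A (a projection; rank 1, trace 1), so A³⁸ = A.

[[4, −4], [3, −3]]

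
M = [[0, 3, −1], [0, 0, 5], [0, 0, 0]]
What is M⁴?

M is strictly triangular, hence nilpotent: M³ = 0, so M⁴ = 0.

[[0, 0, 0], [0, 0, 0], [0, 0, 0]]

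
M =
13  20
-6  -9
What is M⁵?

tr M = 4 and det M = 3, so the characteristic polynomial is λ² − (4)λ + (3) with roots 1 and 3.
Eigenvectors give P = [[-5, -2], [3, 1]] with P⁻¹ = [[1, 2], [-3, -5]], and M = P·diag(1, 3)·P⁻¹.
Then M⁵ = P·diag(1, 243)·P⁻¹ = [[-5, -486], [3, 243]] · [[1, 2], [-3, -5]] = [[1453, 2420], [-726, -1209]].

[[1453, 2420], [-726, -1209]]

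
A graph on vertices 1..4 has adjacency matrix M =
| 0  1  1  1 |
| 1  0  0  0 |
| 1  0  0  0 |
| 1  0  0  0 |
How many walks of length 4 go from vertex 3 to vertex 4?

The number of length-4 walks from vertex 3 to vertex 4 is entry (3,4) of M^4, where M is the adjacency matrix.
M^2 = [[3, 0, 0, 0], [0, 1, 1, 1], [0, 1, 1, 1], [0, 1, 1, 1]]
M^3 = [[0, 3, 3, 3], [3, 0, 0, 0], [3, 0, 0, 0], [3, 0, 0, 0]]
M^4 = [[9, 0, 0, 0], [0, 3, 3, 3], [0, 3, 3, 3], [0, 3, 3, 3]]

3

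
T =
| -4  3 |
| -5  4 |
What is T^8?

T² = I (check: tr T = 0 and det T = -1), so T^8 = I since 8 is even.

[[1, 0], [0, 1]]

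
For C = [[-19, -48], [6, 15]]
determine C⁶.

tr C = -4 and det C = 3, so the characteristic polynomial is λ² − (-4)λ + (3) with roots -3 and -1.
Eigenvectors give P = [[-3, -8], [1, 3]] with P⁻¹ = [[-3, -8], [1, 3]], and C = P·diag(-3, -1)·P⁻¹.
Then C⁶ = P·diag(729, 1)·P⁻¹ = [[-2187, -8], [729, 3]] · [[-3, -8], [1, 3]] = [[6553, 17472], [-2184, -5823]].

[[6553, 17472], [-2184, -5823]]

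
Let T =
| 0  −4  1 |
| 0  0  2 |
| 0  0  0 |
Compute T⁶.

T is strictly triangular, hence nilpotent: T³ = 0, so T⁶ = 0.

[[0, 0, 0], [0, 0, 0], [0, 0, 0]]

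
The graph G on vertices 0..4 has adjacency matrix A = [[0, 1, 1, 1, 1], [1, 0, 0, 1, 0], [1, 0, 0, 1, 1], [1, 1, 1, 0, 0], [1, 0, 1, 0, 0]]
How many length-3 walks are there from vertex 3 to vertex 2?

The number of length-3 walks from vertex 3 to vertex 2 is entry (3,2) of A^3, where A is the adjacency matrix.
A^2 = [[4, 1, 2, 2, 1], [1, 2, 2, 1, 1], [2, 2, 3, 1, 1], [2, 1, 1, 3, 2], [1, 1, 1, 2, 2]]
A^3 = [[6, 6, 7, 7, 6], [6, 2, 3, 5, 3], [7, 3, 4, 7, 5], [7, 5, 7, 4, 3], [6, 3, 5, 3, 2]]

7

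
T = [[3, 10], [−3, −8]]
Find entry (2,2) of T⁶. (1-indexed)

tr T = −5 and det T = 6, so the characteristic polynomial is λ² − (−5)λ + (6) with roots −3 and −2.
Eigenvectors give P = [[−5, −2], [3, 1]] with P⁻¹ = [[1, 2], [−3, −5]], and T = P·diag(−3, −2)·P⁻¹.
Then T⁶ = P·diag(729, 64)·P⁻¹ = [[−3645, −128], [2187, 64]] · [[1, 2], [−3, −5]] = [[−3261, −6650], [1995, 4054]].

4054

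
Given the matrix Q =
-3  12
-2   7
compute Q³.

[[-51, 156], [-26, 79]]

tr Q = 4 and det Q = 3, so the characteristic polynomial is λ² − (4)λ + (3) with roots 1 and 3.
Eigenvectors give P = [[3, 2], [1, 1]] with P⁻¹ = [[1, -2], [-1, 3]], and Q = P·diag(1, 3)·P⁻¹.
Then Q³ = P·diag(1, 27)·P⁻¹ = [[3, 54], [1, 27]] · [[1, -2], [-1, 3]] = [[-51, 156], [-26, 79]].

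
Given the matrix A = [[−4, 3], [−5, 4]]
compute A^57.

[[−4, 3], [−5, 4]]

A² = I (check: tr A = 0 and det A = −1), so A^57 = A since 57 is odd.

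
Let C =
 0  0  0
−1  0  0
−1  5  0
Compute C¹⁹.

C is strictly triangular, hence nilpotent: C³ = 0, so C¹⁹ = 0.

[[0, 0, 0], [0, 0, 0], [0, 0, 0]]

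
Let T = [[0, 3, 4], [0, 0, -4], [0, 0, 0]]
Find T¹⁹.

[[0, 0, 0], [0, 0, 0], [0, 0, 0]]

T is strictly triangular, hence nilpotent: T³ = 0, so T¹⁹ = 0.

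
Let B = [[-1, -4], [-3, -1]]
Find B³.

[[-37, -60], [-45, -37]]

B² = [[13, 8], [6, 13]]
B³ = [[-37, -60], [-45, -37]]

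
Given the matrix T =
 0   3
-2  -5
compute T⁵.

tr T = -5 and det T = 6, so the characteristic polynomial is λ² − (-5)λ + (6) with roots -2 and -3.
Eigenvectors give P = [[3, -1], [-2, 1]] with P⁻¹ = [[1, 1], [2, 3]], and T = P·diag(-2, -3)·P⁻¹.
Then T⁵ = P·diag(-32, -243)·P⁻¹ = [[-96, 243], [64, -243]] · [[1, 1], [2, 3]] = [[390, 633], [-422, -665]].

[[390, 633], [-422, -665]]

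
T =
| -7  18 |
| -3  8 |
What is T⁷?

[[-259, 774], [-129, 386]]

tr T = 1 and det T = -2, so the characteristic polynomial is λ² − (1)λ + (-2) with roots -1 and 2.
Eigenvectors give P = [[-3, -2], [-1, -1]] with P⁻¹ = [[-1, 2], [1, -3]], and T = P·diag(-1, 2)·P⁻¹.
Then T⁷ = P·diag(-1, 128)·P⁻¹ = [[3, -256], [1, -128]] · [[-1, 2], [1, -3]] = [[-259, 774], [-129, 386]].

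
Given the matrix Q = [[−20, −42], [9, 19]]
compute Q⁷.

[[−902, −1806], [387, 775]]

tr Q = −1 and det Q = −2, so the characteristic polynomial is λ² − (−1)λ + (−2) with roots −2 and 1.
Eigenvectors give P = [[7, −2], [−3, 1]] with P⁻¹ = [[1, 2], [3, 7]], and Q = P·diag(−2, 1)·P⁻¹.
Then Q⁷ = P·diag(−128, 1)·P⁻¹ = [[−896, −2], [384, 1]] · [[1, 2], [3, 7]] = [[−902, −1806], [387, 775]].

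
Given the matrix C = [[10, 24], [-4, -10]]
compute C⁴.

tr C = 0 and det C = -4, so the characteristic polynomial is λ² − (0)λ + (-4) with roots 2 and -2.
Eigenvectors give P = [[3, -2], [-1, 1]] with P⁻¹ = [[1, 2], [1, 3]], and C = P·diag(2, -2)·P⁻¹.
Then C⁴ = P·diag(16, 16)·P⁻¹ = [[48, -32], [-16, 16]] · [[1, 2], [1, 3]] = [[16, 0], [0, 16]].

[[16, 0], [0, 16]]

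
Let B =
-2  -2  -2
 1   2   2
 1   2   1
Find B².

[[0, -4, -2], [2, 6, 4], [1, 4, 3]]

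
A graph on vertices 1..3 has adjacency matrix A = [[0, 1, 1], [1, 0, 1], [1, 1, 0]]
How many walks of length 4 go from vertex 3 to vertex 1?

The number of length-4 walks from vertex 3 to vertex 1 is entry (3,1) of A⁴, where A is the adjacency matrix.
A² = [[2, 1, 1], [1, 2, 1], [1, 1, 2]]
A³ = [[2, 3, 3], [3, 2, 3], [3, 3, 2]]
A⁴ = [[6, 5, 5], [5, 6, 5], [5, 5, 6]]

5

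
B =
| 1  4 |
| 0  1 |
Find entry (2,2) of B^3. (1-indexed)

1

B = I + N where N = [[0, 4], [0, 0]] is strictly upper-triangular, so N^2 = 0.
(I + N)^3 = I + 3·N = [[1, 12], [0, 1]].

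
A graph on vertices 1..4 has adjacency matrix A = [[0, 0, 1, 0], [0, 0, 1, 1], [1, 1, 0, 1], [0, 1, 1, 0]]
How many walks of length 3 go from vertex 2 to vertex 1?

The number of length-3 walks from vertex 2 to vertex 1 is entry (2,1) of A³, where A is the adjacency matrix.
A² = [[1, 1, 0, 1], [1, 2, 1, 1], [0, 1, 3, 1], [1, 1, 1, 2]]
A³ = [[0, 1, 3, 1], [1, 2, 4, 3], [3, 4, 2, 4], [1, 3, 4, 2]]

1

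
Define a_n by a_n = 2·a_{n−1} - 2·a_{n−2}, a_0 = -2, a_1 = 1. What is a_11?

With companion matrix Q = [[2, -2], [1, 0]], [a_n, a_{n−1}]ᵀ = Q·[a_{n−1}, a_{n−2}]ᵀ, so [a_11, a_10]ᵀ = Q¹⁰·[a_1, a_0]ᵀ.
Q¹⁰ = [[32, -64], [32, -32]], giving [a_11, a_10]ᵀ = [[160], [96]].

160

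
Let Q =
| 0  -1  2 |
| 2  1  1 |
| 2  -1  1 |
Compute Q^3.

[[-4, -6, 2], [8, -12, 12], [0, -8, 0]]

Q^2 = [[2, -3, 1], [4, -2, 6], [0, -4, 4]]
Q^3 = [[-4, -6, 2], [8, -12, 12], [0, -8, 0]]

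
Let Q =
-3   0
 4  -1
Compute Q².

[[9, 0], [-16, 1]]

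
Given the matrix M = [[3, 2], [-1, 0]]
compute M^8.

[[511, 510], [-255, -254]]

tr M = 3 and det M = 2, so the characteristic polynomial is λ² − (3)λ + (2) with roots 2 and 1.
Eigenvectors give P = [[2, -1], [-1, 1]] with P⁻¹ = [[1, 1], [1, 2]], and M = P·diag(2, 1)·P⁻¹.
Then M^8 = P·diag(256, 1)·P⁻¹ = [[512, -1], [-256, 1]] · [[1, 1], [1, 2]] = [[511, 510], [-255, -254]].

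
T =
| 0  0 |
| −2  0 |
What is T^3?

[[0, 0], [0, 0]]

T is strictly triangular, hence nilpotent: T^2 = 0, so T^3 = 0.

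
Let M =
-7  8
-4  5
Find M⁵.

[[-487, 488], [-244, 245]]

tr M = -2 and det M = -3, so the characteristic polynomial is λ² − (-2)λ + (-3) with roots 1 and -3.
Eigenvectors give P = [[-1, 2], [-1, 1]] with P⁻¹ = [[1, -2], [1, -1]], and M = P·diag(1, -3)·P⁻¹.
Then M⁵ = P·diag(1, -243)·P⁻¹ = [[-1, -486], [-1, -243]] · [[1, -2], [1, -1]] = [[-487, 488], [-244, 245]].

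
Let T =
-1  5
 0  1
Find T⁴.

T² = I (check: tr T = 0 and det T = -1), so T⁴ = I since 4 is even.

[[1, 0], [0, 1]]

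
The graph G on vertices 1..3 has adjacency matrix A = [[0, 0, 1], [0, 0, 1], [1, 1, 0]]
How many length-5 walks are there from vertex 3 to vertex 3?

The number of length-5 walks from vertex 3 to vertex 3 is entry (3,3) of A⁵, where A is the adjacency matrix.
A² = [[1, 1, 0], [1, 1, 0], [0, 0, 2]]
A³ = [[0, 0, 2], [0, 0, 2], [2, 2, 0]]
A⁴ = [[2, 2, 0], [2, 2, 0], [0, 0, 4]]
A⁵ = [[0, 0, 4], [0, 0, 4], [4, 4, 0]]

0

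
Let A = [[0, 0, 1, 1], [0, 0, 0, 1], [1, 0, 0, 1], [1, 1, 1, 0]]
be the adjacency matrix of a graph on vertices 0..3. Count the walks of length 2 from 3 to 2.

The number of length-2 walks from vertex 3 to vertex 2 is entry (3,2) of A^2, where A is the adjacency matrix.
A^2 = [[2, 1, 1, 1], [1, 1, 1, 0], [1, 1, 2, 1], [1, 0, 1, 3]]

1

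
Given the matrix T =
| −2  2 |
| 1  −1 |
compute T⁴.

[[54, −54], [−27, 27]]

T² = [[6, −6], [−3, 3]]
T³ = [[−18, 18], [9, −9]]
T⁴ = [[54, −54], [−27, 27]]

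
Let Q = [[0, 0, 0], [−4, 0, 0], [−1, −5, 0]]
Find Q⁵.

[[0, 0, 0], [0, 0, 0], [0, 0, 0]]

Q is strictly triangular, hence nilpotent: Q³ = 0, so Q⁵ = 0.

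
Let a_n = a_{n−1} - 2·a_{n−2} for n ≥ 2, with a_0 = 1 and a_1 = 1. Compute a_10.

With companion matrix T = [[1, -2], [1, 0]], [a_n, a_{n−1}]ᵀ = T·[a_{n−1}, a_{n−2}]ᵀ, so [a_10, a_9]ᵀ = T⁹·[a_1, a_0]ᵀ.
T⁹ = [[-11, 34], [-17, 6]], giving [a_10, a_9]ᵀ = [[23], [-11]].

23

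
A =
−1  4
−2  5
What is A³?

tr A = 4 and det A = 3, so the characteristic polynomial is λ² − (4)λ + (3) with roots 3 and 1.
Eigenvectors give P = [[1, 2], [1, 1]] with P⁻¹ = [[−1, 2], [1, −1]], and A = P·diag(3, 1)·P⁻¹.
Then A³ = P·diag(27, 1)·P⁻¹ = [[27, 2], [27, 1]] · [[−1, 2], [1, −1]] = [[−25, 52], [−26, 53]].

[[−25, 52], [−26, 53]]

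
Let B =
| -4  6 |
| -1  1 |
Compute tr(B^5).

tr B = -3 and det B = 2, so the characteristic polynomial is λ² − (-3)λ + (2) with roots -1 and -2.
Eigenvectors give P = [[2, 3], [1, 1]] with P⁻¹ = [[-1, 3], [1, -2]], and B = P·diag(-1, -2)·P⁻¹.
Then B^5 = P·diag(-1, -32)·P⁻¹ = [[-2, -96], [-1, -32]] · [[-1, 3], [1, -2]] = [[-94, 186], [-31, 61]].

-33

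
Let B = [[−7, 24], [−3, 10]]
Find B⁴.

[[−119, 360], [−45, 136]]

tr B = 3 and det B = 2, so the characteristic polynomial is λ² − (3)λ + (2) with roots 2 and 1.
Eigenvectors give P = [[−8, 3], [−3, 1]] with P⁻¹ = [[1, −3], [3, −8]], and B = P·diag(2, 1)·P⁻¹.
Then B⁴ = P·diag(16, 1)·P⁻¹ = [[−128, 3], [−48, 1]] · [[1, −3], [3, −8]] = [[−119, 360], [−45, 136]].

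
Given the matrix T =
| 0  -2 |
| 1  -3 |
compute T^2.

[[-2, 6], [-3, 7]]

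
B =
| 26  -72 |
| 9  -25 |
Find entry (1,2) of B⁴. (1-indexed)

tr B = 1 and det B = -2, so the characteristic polynomial is λ² − (1)λ + (-2) with roots -1 and 2.
Eigenvectors give P = [[-8, 3], [-3, 1]] with P⁻¹ = [[1, -3], [3, -8]], and B = P·diag(-1, 2)·P⁻¹.
Then B⁴ = P·diag(1, 16)·P⁻¹ = [[-8, 48], [-3, 16]] · [[1, -3], [3, -8]] = [[136, -360], [45, -119]].

-360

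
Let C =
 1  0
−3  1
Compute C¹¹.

C = I + N where N = [[0, 0], [−3, 0]] is strictly lower-triangular, so N² = 0.
(I + N)¹¹ = I + 11·N = [[1, 0], [−33, 1]].

[[1, 0], [−33, 1]]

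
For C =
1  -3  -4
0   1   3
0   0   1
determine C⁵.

[[1, -15, -110], [0, 1, 15], [0, 0, 1]]

C = I + N where N = [[0, -3, -4], [0, 0, 3], [0, 0, 0]] is strictly upper-triangular, so N³ = 0.
(I + N)⁵ = I + 5·N + 10·N² = [[1, -15, -110], [0, 1, 15], [0, 0, 1]].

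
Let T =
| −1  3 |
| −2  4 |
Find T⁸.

tr T = 3 and det T = 2, so the characteristic polynomial is λ² − (3)λ + (2) with roots 1 and 2.
Eigenvectors give P = [[−3, 1], [−2, 1]] with P⁻¹ = [[−1, 1], [−2, 3]], and T = P·diag(1, 2)·P⁻¹.
Then T⁸ = P·diag(1, 256)·P⁻¹ = [[−3, 256], [−2, 256]] · [[−1, 1], [−2, 3]] = [[−509, 765], [−510, 766]].

[[−509, 765], [−510, 766]]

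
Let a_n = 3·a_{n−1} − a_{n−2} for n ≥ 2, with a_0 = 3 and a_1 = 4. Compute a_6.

With companion matrix A = [[3, −1], [1, 0]], [a_n, a_{n−1}]ᵀ = A·[a_{n−1}, a_{n−2}]ᵀ, so [a_6, a_5]ᵀ = A^5·[a_1, a_0]ᵀ.
A^5 = [[144, −55], [55, −21]], giving [a_6, a_5]ᵀ = [[411], [157]].

411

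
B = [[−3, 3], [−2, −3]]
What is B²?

[[3, −18], [12, 3]]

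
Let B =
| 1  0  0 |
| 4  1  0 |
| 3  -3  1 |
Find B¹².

B = I + N where N = [[0, 0, 0], [4, 0, 0], [3, -3, 0]] is strictly lower-triangular, so N³ = 0.
(I + N)¹² = I + 12·N + 66·N² = [[1, 0, 0], [48, 1, 0], [-756, -36, 1]].

[[1, 0, 0], [48, 1, 0], [-756, -36, 1]]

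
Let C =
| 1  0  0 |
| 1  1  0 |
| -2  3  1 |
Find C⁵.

C = I + N where N = [[0, 0, 0], [1, 0, 0], [-2, 3, 0]] is strictly lower-triangular, so N³ = 0.
(I + N)⁵ = I + 5·N + 10·N² = [[1, 0, 0], [5, 1, 0], [20, 15, 1]].

[[1, 0, 0], [5, 1, 0], [20, 15, 1]]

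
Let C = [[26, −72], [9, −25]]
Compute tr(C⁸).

257

tr C = 1 and det C = −2, so the characteristic polynomial is λ² − (1)λ + (−2) with roots −1 and 2.
Eigenvectors give P = [[−8, 3], [−3, 1]] with P⁻¹ = [[1, −3], [3, −8]], and C = P·diag(−1, 2)·P⁻¹.
Then C⁸ = P·diag(1, 256)·P⁻¹ = [[−8, 768], [−3, 256]] · [[1, −3], [3, −8]] = [[2296, −6120], [765, −2039]].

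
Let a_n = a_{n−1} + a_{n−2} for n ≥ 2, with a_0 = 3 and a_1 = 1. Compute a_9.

With companion matrix M = [[1, 1], [1, 0]], [a_n, a_{n−1}]ᵀ = M·[a_{n−1}, a_{n−2}]ᵀ, so [a_9, a_8]ᵀ = M⁸·[a_1, a_0]ᵀ.
M⁸ = [[34, 21], [21, 13]], giving [a_9, a_8]ᵀ = [[97], [60]].

97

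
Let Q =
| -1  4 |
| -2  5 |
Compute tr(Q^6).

tr Q = 4 and det Q = 3, so the characteristic polynomial is λ² − (4)λ + (3) with roots 1 and 3.
Eigenvectors give P = [[2, -1], [1, -1]] with P⁻¹ = [[1, -1], [1, -2]], and Q = P·diag(1, 3)·P⁻¹.
Then Q^6 = P·diag(1, 729)·P⁻¹ = [[2, -729], [1, -729]] · [[1, -1], [1, -2]] = [[-727, 1456], [-728, 1457]].

730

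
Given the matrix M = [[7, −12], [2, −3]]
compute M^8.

tr M = 4 and det M = 3, so the characteristic polynomial is λ² − (4)λ + (3) with roots 1 and 3.
Eigenvectors give P = [[2, 3], [1, 1]] with P⁻¹ = [[−1, 3], [1, −2]], and M = P·diag(1, 3)·P⁻¹.
Then M^8 = P·diag(1, 6561)·P⁻¹ = [[2, 19683], [1, 6561]] · [[−1, 3], [1, −2]] = [[19681, −39360], [6560, −13119]].

[[19681, −39360], [6560, −13119]]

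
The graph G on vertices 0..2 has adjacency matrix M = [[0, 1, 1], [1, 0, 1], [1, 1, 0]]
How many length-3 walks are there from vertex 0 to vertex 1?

3

The number of length-3 walks from vertex 0 to vertex 1 is entry (0,1) of M^3, where M is the adjacency matrix.
M^2 = [[2, 1, 1], [1, 2, 1], [1, 1, 2]]
M^3 = [[2, 3, 3], [3, 2, 3], [3, 3, 2]]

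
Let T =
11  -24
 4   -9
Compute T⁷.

[[6563, -13128], [2188, -4377]]

tr T = 2 and det T = -3, so the characteristic polynomial is λ² − (2)λ + (-3) with roots 3 and -1.
Eigenvectors give P = [[3, -2], [1, -1]] with P⁻¹ = [[1, -2], [1, -3]], and T = P·diag(3, -1)·P⁻¹.
Then T⁷ = P·diag(2187, -1)·P⁻¹ = [[6561, 2], [2187, 1]] · [[1, -2], [1, -3]] = [[6563, -13128], [2188, -4377]].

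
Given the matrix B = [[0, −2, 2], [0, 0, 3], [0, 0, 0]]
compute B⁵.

[[0, 0, 0], [0, 0, 0], [0, 0, 0]]

B is strictly triangular, hence nilpotent: B³ = 0, so B⁵ = 0.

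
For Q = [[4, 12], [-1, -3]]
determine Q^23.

Q² = Q (a projection; rank 1, trace 1), so Q^23 = Q.

[[4, 12], [-1, -3]]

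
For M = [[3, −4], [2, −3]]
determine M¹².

[[1, 0], [0, 1]]

M² = I (check: tr M = 0 and det M = −1), so M¹² = I since 12 is even.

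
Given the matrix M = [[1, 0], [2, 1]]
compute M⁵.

[[1, 0], [10, 1]]

M = I + N where N = [[0, 0], [2, 0]] is strictly lower-triangular, so N² = 0.
(I + N)⁵ = I + 5·N = [[1, 0], [10, 1]].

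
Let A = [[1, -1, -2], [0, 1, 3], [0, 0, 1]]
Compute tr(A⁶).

3

A = I + N where N = [[0, -1, -2], [0, 0, 3], [0, 0, 0]] is strictly upper-triangular, so N³ = 0.
(I + N)⁶ = I + 6·N + 15·N² = [[1, -6, -57], [0, 1, 18], [0, 0, 1]].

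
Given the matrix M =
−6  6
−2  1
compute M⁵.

tr M = −5 and det M = 6, so the characteristic polynomial is λ² − (−5)λ + (6) with roots −2 and −3.
Eigenvectors give P = [[3, −2], [2, −1]] with P⁻¹ = [[−1, 2], [−2, 3]], and M = P·diag(−2, −3)·P⁻¹.
Then M⁵ = P·diag(−32, −243)·P⁻¹ = [[−96, 486], [−64, 243]] · [[−1, 2], [−2, 3]] = [[−876, 1266], [−422, 601]].

[[−876, 1266], [−422, 601]]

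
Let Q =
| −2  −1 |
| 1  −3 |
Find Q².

[[3, 5], [−5, 8]]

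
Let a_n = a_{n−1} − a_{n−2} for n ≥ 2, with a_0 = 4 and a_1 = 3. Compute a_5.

With companion matrix M = [[1, −1], [1, 0]], [a_n, a_{n−1}]ᵀ = M·[a_{n−1}, a_{n−2}]ᵀ, so [a_5, a_4]ᵀ = M⁴·[a_1, a_0]ᵀ.
M⁴ = [[−1, 1], [−1, 0]], giving [a_5, a_4]ᵀ = [[1], [−3]].

1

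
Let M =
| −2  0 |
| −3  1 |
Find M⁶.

[[64, 0], [63, 1]]

tr M = −1 and det M = −2, so the characteristic polynomial is λ² − (−1)λ + (−2) with roots 1 and −2.
Eigenvectors give P = [[0, 1], [−1, 1]] with P⁻¹ = [[1, −1], [1, 0]], and M = P·diag(1, −2)·P⁻¹.
Then M⁶ = P·diag(1, 64)·P⁻¹ = [[0, 64], [−1, 64]] · [[1, −1], [1, 0]] = [[64, 0], [63, 1]].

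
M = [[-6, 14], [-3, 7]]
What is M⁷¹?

M² = M (a projection; rank 1, trace 1), so M⁷¹ = M.

[[-6, 14], [-3, 7]]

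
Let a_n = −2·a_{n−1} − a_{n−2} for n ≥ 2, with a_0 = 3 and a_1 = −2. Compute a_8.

−5

With companion matrix T = [[−2, −1], [1, 0]], [a_n, a_{n−1}]ᵀ = T·[a_{n−1}, a_{n−2}]ᵀ, so [a_8, a_7]ᵀ = T^7·[a_1, a_0]ᵀ.
T^7 = [[−8, −7], [7, 6]], giving [a_8, a_7]ᵀ = [[−5], [4]].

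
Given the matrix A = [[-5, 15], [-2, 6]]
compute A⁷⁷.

A² = A (a projection; rank 1, trace 1), so A⁷⁷ = A.

[[-5, 15], [-2, 6]]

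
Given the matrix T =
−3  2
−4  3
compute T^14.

[[1, 0], [0, 1]]

T² = I (check: tr T = 0 and det T = −1), so T^14 = I since 14 is even.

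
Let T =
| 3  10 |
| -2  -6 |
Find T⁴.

tr T = -3 and det T = 2, so the characteristic polynomial is λ² − (-3)λ + (2) with roots -2 and -1.
Eigenvectors give P = [[-2, -5], [1, 2]] with P⁻¹ = [[2, 5], [-1, -2]], and T = P·diag(-2, -1)·P⁻¹.
Then T⁴ = P·diag(16, 1)·P⁻¹ = [[-32, -5], [16, 2]] · [[2, 5], [-1, -2]] = [[-59, -150], [30, 76]].

[[-59, -150], [30, 76]]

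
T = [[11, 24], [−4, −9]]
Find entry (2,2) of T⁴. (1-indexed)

−159

tr T = 2 and det T = −3, so the characteristic polynomial is λ² − (2)λ + (−3) with roots −1 and 3.
Eigenvectors give P = [[−2, 3], [1, −1]] with P⁻¹ = [[1, 3], [1, 2]], and T = P·diag(−1, 3)·P⁻¹.
Then T⁴ = P·diag(1, 81)·P⁻¹ = [[−2, 243], [1, −81]] · [[1, 3], [1, 2]] = [[241, 480], [−80, −159]].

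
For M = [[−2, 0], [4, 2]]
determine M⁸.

tr M = 0 and det M = −4, so the characteristic polynomial is λ² − (0)λ + (−4) with roots 2 and −2.
Eigenvectors give P = [[0, −1], [1, 1]] with P⁻¹ = [[1, 1], [−1, 0]], and M = P·diag(2, −2)·P⁻¹.
Then M⁸ = P·diag(256, 256)·P⁻¹ = [[0, −256], [256, 256]] · [[1, 1], [−1, 0]] = [[256, 0], [0, 256]].

[[256, 0], [0, 256]]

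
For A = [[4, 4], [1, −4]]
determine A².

[[20, 0], [0, 20]]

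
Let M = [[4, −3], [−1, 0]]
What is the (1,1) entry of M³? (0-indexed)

M² = [[19, −12], [−4, 3]]
M³ = [[88, −57], [−19, 12]]

12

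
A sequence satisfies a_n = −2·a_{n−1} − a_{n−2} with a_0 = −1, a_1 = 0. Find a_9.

With companion matrix M = [[−2, −1], [1, 0]], [a_n, a_{n−1}]ᵀ = M·[a_{n−1}, a_{n−2}]ᵀ, so [a_9, a_8]ᵀ = M⁸·[a_1, a_0]ᵀ.
M⁸ = [[9, 8], [−8, −7]], giving [a_9, a_8]ᵀ = [[−8], [7]].

−8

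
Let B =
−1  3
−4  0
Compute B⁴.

[[109, 69], [−92, 132]]

B² = [[−11, −3], [4, −12]]
B³ = [[23, −33], [44, 12]]
B⁴ = [[109, 69], [−92, 132]]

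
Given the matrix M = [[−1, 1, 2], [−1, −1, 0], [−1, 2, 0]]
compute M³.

[[2, −8, −4], [0, −2, 4], [6, −2, −2]]

M² = [[−2, 2, −2], [2, 0, −2], [−1, −3, −2]]
M³ = [[2, −8, −4], [0, −2, 4], [6, −2, −2]]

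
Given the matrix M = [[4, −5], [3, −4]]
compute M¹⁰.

[[1, 0], [0, 1]]

M² = I (check: tr M = 0 and det M = −1), so M¹⁰ = I since 10 is even.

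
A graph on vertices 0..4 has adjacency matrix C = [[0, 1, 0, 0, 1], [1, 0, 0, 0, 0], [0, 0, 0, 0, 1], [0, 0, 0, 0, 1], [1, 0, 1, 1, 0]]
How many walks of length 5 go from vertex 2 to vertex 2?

The number of length-5 walks from vertex 2 to vertex 2 is entry (2,2) of C⁵, where C is the adjacency matrix.
C² = [[2, 0, 1, 1, 0], [0, 1, 0, 0, 1], [1, 0, 1, 1, 0], [1, 0, 1, 1, 0], [0, 1, 0, 0, 3]]
C³ = [[0, 2, 0, 0, 4], [2, 0, 1, 1, 0], [0, 1, 0, 0, 3], [0, 1, 0, 0, 3], [4, 0, 3, 3, 0]]
C⁴ = [[6, 0, 4, 4, 0], [0, 2, 0, 0, 4], [4, 0, 3, 3, 0], [4, 0, 3, 3, 0], [0, 4, 0, 0, 10]]
C⁵ = [[0, 6, 0, 0, 14], [6, 0, 4, 4, 0], [0, 4, 0, 0, 10], [0, 4, 0, 0, 10], [14, 0, 10, 10, 0]]

0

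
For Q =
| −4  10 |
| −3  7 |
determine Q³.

tr Q = 3 and det Q = 2, so the characteristic polynomial is λ² − (3)λ + (2) with roots 1 and 2.
Eigenvectors give P = [[2, −5], [1, −3]] with P⁻¹ = [[3, −5], [1, −2]], and Q = P·diag(1, 2)·P⁻¹.
Then Q³ = P·diag(1, 8)·P⁻¹ = [[2, −40], [1, −24]] · [[3, −5], [1, −2]] = [[−34, 70], [−21, 43]].

[[−34, 70], [−21, 43]]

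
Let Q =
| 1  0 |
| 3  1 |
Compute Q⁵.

[[1, 0], [15, 1]]

Q = I + N where N = [[0, 0], [3, 0]] is strictly lower-triangular, so N² = 0.
(I + N)⁵ = I + 5·N = [[1, 0], [15, 1]].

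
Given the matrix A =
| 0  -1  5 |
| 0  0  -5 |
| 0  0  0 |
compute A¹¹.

[[0, 0, 0], [0, 0, 0], [0, 0, 0]]

A is strictly triangular, hence nilpotent: A³ = 0, so A¹¹ = 0.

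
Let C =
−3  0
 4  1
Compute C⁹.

tr C = −2 and det C = −3, so the characteristic polynomial is λ² − (−2)λ + (−3) with roots 1 and −3.
Eigenvectors give P = [[0, −1], [−1, 1]] with P⁻¹ = [[−1, −1], [−1, 0]], and C = P·diag(1, −3)·P⁻¹.
Then C⁹ = P·diag(1, −19683)·P⁻¹ = [[0, 19683], [−1, −19683]] · [[−1, −1], [−1, 0]] = [[−19683, 0], [19684, 1]].

[[−19683, 0], [19684, 1]]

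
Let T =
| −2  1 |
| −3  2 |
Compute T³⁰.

T² = I (check: tr T = 0 and det T = −1), so T³⁰ = I since 30 is even.

[[1, 0], [0, 1]]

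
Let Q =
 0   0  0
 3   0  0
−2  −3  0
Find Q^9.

[[0, 0, 0], [0, 0, 0], [0, 0, 0]]

Q is strictly triangular, hence nilpotent: Q^3 = 0, so Q^9 = 0.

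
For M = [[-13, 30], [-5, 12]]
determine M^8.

tr M = -1 and det M = -6, so the characteristic polynomial is λ² − (-1)λ + (-6) with roots -3 and 2.
Eigenvectors give P = [[3, 2], [1, 1]] with P⁻¹ = [[1, -2], [-1, 3]], and M = P·diag(-3, 2)·P⁻¹.
Then M^8 = P·diag(6561, 256)·P⁻¹ = [[19683, 512], [6561, 256]] · [[1, -2], [-1, 3]] = [[19171, -37830], [6305, -12354]].

[[19171, -37830], [6305, -12354]]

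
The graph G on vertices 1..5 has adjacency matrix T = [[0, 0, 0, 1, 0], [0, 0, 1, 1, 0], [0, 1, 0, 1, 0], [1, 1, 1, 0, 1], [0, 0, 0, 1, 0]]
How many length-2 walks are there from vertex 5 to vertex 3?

1

The number of length-2 walks from vertex 5 to vertex 3 is entry (5,3) of T², where T is the adjacency matrix.
T² = [[1, 1, 1, 0, 1], [1, 2, 1, 1, 1], [1, 1, 2, 1, 1], [0, 1, 1, 4, 0], [1, 1, 1, 0, 1]]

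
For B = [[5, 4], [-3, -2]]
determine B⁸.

tr B = 3 and det B = 2, so the characteristic polynomial is λ² − (3)λ + (2) with roots 2 and 1.
Eigenvectors give P = [[4, -1], [-3, 1]] with P⁻¹ = [[1, 1], [3, 4]], and B = P·diag(2, 1)·P⁻¹.
Then B⁸ = P·diag(256, 1)·P⁻¹ = [[1024, -1], [-768, 1]] · [[1, 1], [3, 4]] = [[1021, 1020], [-765, -764]].

[[1021, 1020], [-765, -764]]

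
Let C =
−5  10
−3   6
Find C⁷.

C² = C (a projection; rank 1, trace 1), so C⁷ = C.

[[−5, 10], [−3, 6]]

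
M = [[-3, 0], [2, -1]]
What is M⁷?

[[-2187, 0], [2186, -1]]

tr M = -4 and det M = 3, so the characteristic polynomial is λ² − (-4)λ + (3) with roots -3 and -1.
Eigenvectors give P = [[-1, 0], [1, -1]] with P⁻¹ = [[-1, 0], [-1, -1]], and M = P·diag(-3, -1)·P⁻¹.
Then M⁷ = P·diag(-2187, -1)·P⁻¹ = [[2187, 0], [-2187, 1]] · [[-1, 0], [-1, -1]] = [[-2187, 0], [2186, -1]].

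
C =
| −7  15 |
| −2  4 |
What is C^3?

[[−43, 105], [−14, 34]]

tr C = −3 and det C = 2, so the characteristic polynomial is λ² − (−3)λ + (2) with roots −2 and −1.
Eigenvectors give P = [[−3, −5], [−1, −2]] with P⁻¹ = [[−2, 5], [1, −3]], and C = P·diag(−2, −1)·P⁻¹.
Then C^3 = P·diag(−8, −1)·P⁻¹ = [[24, 5], [8, 2]] · [[−2, 5], [1, −3]] = [[−43, 105], [−14, 34]].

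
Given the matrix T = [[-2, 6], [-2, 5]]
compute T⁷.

tr T = 3 and det T = 2, so the characteristic polynomial is λ² − (3)λ + (2) with roots 2 and 1.
Eigenvectors give P = [[-3, 2], [-2, 1]] with P⁻¹ = [[1, -2], [2, -3]], and T = P·diag(2, 1)·P⁻¹.
Then T⁷ = P·diag(128, 1)·P⁻¹ = [[-384, 2], [-256, 1]] · [[1, -2], [2, -3]] = [[-380, 762], [-254, 509]].

[[-380, 762], [-254, 509]]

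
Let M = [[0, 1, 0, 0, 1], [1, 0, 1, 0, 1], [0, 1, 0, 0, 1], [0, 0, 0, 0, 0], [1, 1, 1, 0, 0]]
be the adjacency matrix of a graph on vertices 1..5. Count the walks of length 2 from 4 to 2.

0

The number of length-2 walks from vertex 4 to vertex 2 is entry (4,2) of M^2, where M is the adjacency matrix.
M^2 = [[2, 1, 2, 0, 1], [1, 3, 1, 0, 2], [2, 1, 2, 0, 1], [0, 0, 0, 0, 0], [1, 2, 1, 0, 3]]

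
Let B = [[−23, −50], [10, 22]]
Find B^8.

tr B = −1 and det B = −6, so the characteristic polynomial is λ² − (−1)λ + (−6) with roots −3 and 2.
Eigenvectors give P = [[5, −2], [−2, 1]] with P⁻¹ = [[1, 2], [2, 5]], and B = P·diag(−3, 2)·P⁻¹.
Then B^8 = P·diag(6561, 256)·P⁻¹ = [[32805, −512], [−13122, 256]] · [[1, 2], [2, 5]] = [[31781, 63050], [−12610, −24964]].

[[31781, 63050], [−12610, −24964]]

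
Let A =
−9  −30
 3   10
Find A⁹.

[[−9, −30], [3, 10]]

A² = A (a projection; rank 1, trace 1), so A⁹ = A.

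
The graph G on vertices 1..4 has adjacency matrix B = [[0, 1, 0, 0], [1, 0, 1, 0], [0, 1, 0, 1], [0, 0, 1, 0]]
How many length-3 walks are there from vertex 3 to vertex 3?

0

The number of length-3 walks from vertex 3 to vertex 3 is entry (3,3) of B^3, where B is the adjacency matrix.
B^2 = [[1, 0, 1, 0], [0, 2, 0, 1], [1, 0, 2, 0], [0, 1, 0, 1]]
B^3 = [[0, 2, 0, 1], [2, 0, 3, 0], [0, 3, 0, 2], [1, 0, 2, 0]]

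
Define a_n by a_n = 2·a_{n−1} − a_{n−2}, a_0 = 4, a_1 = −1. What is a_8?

−36

With companion matrix M = [[2, −1], [1, 0]], [a_n, a_{n−1}]ᵀ = M·[a_{n−1}, a_{n−2}]ᵀ, so [a_8, a_7]ᵀ = M^7·[a_1, a_0]ᵀ.
M^7 = [[8, −7], [7, −6]], giving [a_8, a_7]ᵀ = [[−36], [−31]].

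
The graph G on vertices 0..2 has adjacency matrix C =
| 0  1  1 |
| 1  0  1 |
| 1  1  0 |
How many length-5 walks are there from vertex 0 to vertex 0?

10

The number of length-5 walks from vertex 0 to vertex 0 is entry (0,0) of C⁵, where C is the adjacency matrix.
C² = [[2, 1, 1], [1, 2, 1], [1, 1, 2]]
C³ = [[2, 3, 3], [3, 2, 3], [3, 3, 2]]
C⁴ = [[6, 5, 5], [5, 6, 5], [5, 5, 6]]
C⁵ = [[10, 11, 11], [11, 10, 11], [11, 11, 10]]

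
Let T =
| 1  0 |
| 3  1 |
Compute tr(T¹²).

T = I + N where N = [[0, 0], [3, 0]] is strictly lower-triangular, so N² = 0.
(I + N)¹² = I + 12·N = [[1, 0], [36, 1]].

2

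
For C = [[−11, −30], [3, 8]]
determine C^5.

[[−311, −930], [93, 278]]

tr C = −3 and det C = 2, so the characteristic polynomial is λ² − (−3)λ + (2) with roots −2 and −1.
Eigenvectors give P = [[10, −3], [−3, 1]] with P⁻¹ = [[1, 3], [3, 10]], and C = P·diag(−2, −1)·P⁻¹.
Then C^5 = P·diag(−32, −1)·P⁻¹ = [[−320, 3], [96, −1]] · [[1, 3], [3, 10]] = [[−311, −930], [93, 278]].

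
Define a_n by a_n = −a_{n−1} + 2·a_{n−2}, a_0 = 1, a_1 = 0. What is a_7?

−42

With companion matrix M = [[−1, 2], [1, 0]], [a_n, a_{n−1}]ᵀ = M·[a_{n−1}, a_{n−2}]ᵀ, so [a_7, a_6]ᵀ = M⁶·[a_1, a_0]ᵀ.
M⁶ = [[43, −42], [−21, 22]], giving [a_7, a_6]ᵀ = [[−42], [22]].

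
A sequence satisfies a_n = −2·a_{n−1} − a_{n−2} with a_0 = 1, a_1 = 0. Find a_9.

With companion matrix M = [[−2, −1], [1, 0]], [a_n, a_{n−1}]ᵀ = M·[a_{n−1}, a_{n−2}]ᵀ, so [a_9, a_8]ᵀ = M⁸·[a_1, a_0]ᵀ.
M⁸ = [[9, 8], [−8, −7]], giving [a_9, a_8]ᵀ = [[8], [−7]].

8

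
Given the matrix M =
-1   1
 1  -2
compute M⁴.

[[13, -21], [-21, 34]]

M² = [[2, -3], [-3, 5]]
M³ = [[-5, 8], [8, -13]]
M⁴ = [[13, -21], [-21, 34]]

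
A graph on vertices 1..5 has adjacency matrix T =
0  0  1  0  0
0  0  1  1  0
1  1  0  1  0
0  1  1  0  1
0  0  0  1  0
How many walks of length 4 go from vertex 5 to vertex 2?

4

The number of length-4 walks from vertex 5 to vertex 2 is entry (5,2) of T^4, where T is the adjacency matrix.
T^2 = [[1, 1, 0, 1, 0], [1, 2, 1, 1, 1], [0, 1, 3, 1, 1], [1, 1, 1, 3, 0], [0, 1, 1, 0, 1]]
T^3 = [[0, 1, 3, 1, 1], [1, 2, 4, 4, 1], [3, 4, 2, 5, 1], [1, 4, 5, 2, 3], [1, 1, 1, 3, 0]]
T^4 = [[3, 4, 2, 5, 1], [4, 8, 7, 7, 4], [2, 7, 12, 7, 5], [5, 7, 7, 12, 2], [1, 4, 5, 2, 3]]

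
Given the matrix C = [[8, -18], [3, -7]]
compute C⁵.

tr C = 1 and det C = -2, so the characteristic polynomial is λ² − (1)λ + (-2) with roots 2 and -1.
Eigenvectors give P = [[-3, 2], [-1, 1]] with P⁻¹ = [[-1, 2], [-1, 3]], and C = P·diag(2, -1)·P⁻¹.
Then C⁵ = P·diag(32, -1)·P⁻¹ = [[-96, -2], [-32, -1]] · [[-1, 2], [-1, 3]] = [[98, -198], [33, -67]].

[[98, -198], [33, -67]]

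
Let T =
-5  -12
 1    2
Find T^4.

tr T = -3 and det T = 2, so the characteristic polynomial is λ² − (-3)λ + (2) with roots -1 and -2.
Eigenvectors give P = [[-3, 4], [1, -1]] with P⁻¹ = [[1, 4], [1, 3]], and T = P·diag(-1, -2)·P⁻¹.
Then T^4 = P·diag(1, 16)·P⁻¹ = [[-3, 64], [1, -16]] · [[1, 4], [1, 3]] = [[61, 180], [-15, -44]].

[[61, 180], [-15, -44]]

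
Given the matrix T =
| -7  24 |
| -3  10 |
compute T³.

[[-55, 168], [-21, 64]]

tr T = 3 and det T = 2, so the characteristic polynomial is λ² − (3)λ + (2) with roots 2 and 1.
Eigenvectors give P = [[-8, -3], [-3, -1]] with P⁻¹ = [[1, -3], [-3, 8]], and T = P·diag(2, 1)·P⁻¹.
Then T³ = P·diag(8, 1)·P⁻¹ = [[-64, -3], [-24, -1]] · [[1, -3], [-3, 8]] = [[-55, 168], [-21, 64]].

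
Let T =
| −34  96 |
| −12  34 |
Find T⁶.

[[64, 0], [0, 64]]

tr T = 0 and det T = −4, so the characteristic polynomial is λ² − (0)λ + (−4) with roots −2 and 2.
Eigenvectors give P = [[3, −8], [1, −3]] with P⁻¹ = [[3, −8], [1, −3]], and T = P·diag(−2, 2)·P⁻¹.
Then T⁶ = P·diag(64, 64)·P⁻¹ = [[192, −512], [64, −192]] · [[3, −8], [1, −3]] = [[64, 0], [0, 64]].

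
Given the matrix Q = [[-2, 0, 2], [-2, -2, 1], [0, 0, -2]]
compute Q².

[[4, 0, -8], [8, 4, -8], [0, 0, 4]]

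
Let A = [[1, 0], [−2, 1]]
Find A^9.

[[1, 0], [−18, 1]]

A = I + N where N = [[0, 0], [−2, 0]] is strictly lower-triangular, so N^2 = 0.
(I + N)^9 = I + 9·N = [[1, 0], [−18, 1]].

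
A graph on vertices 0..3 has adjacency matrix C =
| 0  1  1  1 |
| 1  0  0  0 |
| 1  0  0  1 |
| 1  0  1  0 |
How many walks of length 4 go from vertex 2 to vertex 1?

4

The number of length-4 walks from vertex 2 to vertex 1 is entry (2,1) of C⁴, where C is the adjacency matrix.
C² = [[3, 0, 1, 1], [0, 1, 1, 1], [1, 1, 2, 1], [1, 1, 1, 2]]
C³ = [[2, 3, 4, 4], [3, 0, 1, 1], [4, 1, 2, 3], [4, 1, 3, 2]]
C⁴ = [[11, 2, 6, 6], [2, 3, 4, 4], [6, 4, 7, 6], [6, 4, 6, 7]]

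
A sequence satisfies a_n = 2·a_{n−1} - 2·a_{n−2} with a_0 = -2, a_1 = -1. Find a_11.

With companion matrix B = [[2, -2], [1, 0]], [a_n, a_{n−1}]ᵀ = B·[a_{n−1}, a_{n−2}]ᵀ, so [a_11, a_10]ᵀ = B¹⁰·[a_1, a_0]ᵀ.
B¹⁰ = [[32, -64], [32, -32]], giving [a_11, a_10]ᵀ = [[96], [32]].

96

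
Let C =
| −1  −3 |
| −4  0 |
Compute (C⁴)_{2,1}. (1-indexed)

100

C² = [[13, 3], [4, 12]]
C³ = [[−25, −39], [−52, −12]]
C⁴ = [[181, 75], [100, 156]]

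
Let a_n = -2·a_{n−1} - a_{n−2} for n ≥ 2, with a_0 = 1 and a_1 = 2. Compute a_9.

26

With companion matrix A = [[-2, -1], [1, 0]], [a_n, a_{n−1}]ᵀ = A·[a_{n−1}, a_{n−2}]ᵀ, so [a_9, a_8]ᵀ = A^8·[a_1, a_0]ᵀ.
A^8 = [[9, 8], [-8, -7]], giving [a_9, a_8]ᵀ = [[26], [-23]].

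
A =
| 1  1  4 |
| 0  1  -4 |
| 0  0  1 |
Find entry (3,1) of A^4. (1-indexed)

0

A = I + N where N = [[0, 1, 4], [0, 0, -4], [0, 0, 0]] is strictly upper-triangular, so N^3 = 0.
(I + N)^4 = I + 4·N + 6·N^2 = [[1, 4, -8], [0, 1, -16], [0, 0, 1]].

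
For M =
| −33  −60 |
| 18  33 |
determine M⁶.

tr M = 0 and det M = −9, so the characteristic polynomial is λ² − (0)λ + (−9) with roots −3 and 3.
Eigenvectors give P = [[2, 5], [−1, −3]] with P⁻¹ = [[3, 5], [−1, −2]], and M = P·diag(−3, 3)·P⁻¹.
Then M⁶ = P·diag(729, 729)·P⁻¹ = [[1458, 3645], [−729, −2187]] · [[3, 5], [−1, −2]] = [[729, 0], [0, 729]].

[[729, 0], [0, 729]]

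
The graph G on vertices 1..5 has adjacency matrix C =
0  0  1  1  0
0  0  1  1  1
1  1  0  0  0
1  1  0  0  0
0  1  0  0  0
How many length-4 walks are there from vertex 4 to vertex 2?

The number of length-4 walks from vertex 4 to vertex 2 is entry (4,2) of C⁴, where C is the adjacency matrix.
C² = [[2, 2, 0, 0, 0], [2, 3, 0, 0, 0], [0, 0, 2, 2, 1], [0, 0, 2, 2, 1], [0, 0, 1, 1, 1]]
C³ = [[0, 0, 4, 4, 2], [0, 0, 5, 5, 3], [4, 5, 0, 0, 0], [4, 5, 0, 0, 0], [2, 3, 0, 0, 0]]
C⁴ = [[8, 10, 0, 0, 0], [10, 13, 0, 0, 0], [0, 0, 9, 9, 5], [0, 0, 9, 9, 5], [0, 0, 5, 5, 3]]

0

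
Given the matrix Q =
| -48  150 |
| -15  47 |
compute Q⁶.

[[6714, -19950], [1995, -5921]]

tr Q = -1 and det Q = -6, so the characteristic polynomial is λ² − (-1)λ + (-6) with roots -3 and 2.
Eigenvectors give P = [[10, -3], [3, -1]] with P⁻¹ = [[1, -3], [3, -10]], and Q = P·diag(-3, 2)·P⁻¹.
Then Q⁶ = P·diag(729, 64)·P⁻¹ = [[7290, -192], [2187, -64]] · [[1, -3], [3, -10]] = [[6714, -19950], [1995, -5921]].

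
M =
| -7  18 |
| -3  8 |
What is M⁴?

[[-29, 90], [-15, 46]]

tr M = 1 and det M = -2, so the characteristic polynomial is λ² − (1)λ + (-2) with roots -1 and 2.
Eigenvectors give P = [[-3, 2], [-1, 1]] with P⁻¹ = [[-1, 2], [-1, 3]], and M = P·diag(-1, 2)·P⁻¹.
Then M⁴ = P·diag(1, 16)·P⁻¹ = [[-3, 32], [-1, 16]] · [[-1, 2], [-1, 3]] = [[-29, 90], [-15, 46]].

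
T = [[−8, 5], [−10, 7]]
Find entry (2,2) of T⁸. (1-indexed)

−6049

tr T = −1 and det T = −6, so the characteristic polynomial is λ² − (−1)λ + (−6) with roots −3 and 2.
Eigenvectors give P = [[1, −1], [1, −2]] with P⁻¹ = [[2, −1], [1, −1]], and T = P·diag(−3, 2)·P⁻¹.
Then T⁸ = P·diag(6561, 256)·P⁻¹ = [[6561, −256], [6561, −512]] · [[2, −1], [1, −1]] = [[12866, −6305], [12610, −6049]].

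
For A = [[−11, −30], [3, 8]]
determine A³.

[[−71, −210], [21, 62]]

tr A = −3 and det A = 2, so the characteristic polynomial is λ² − (−3)λ + (2) with roots −2 and −1.
Eigenvectors give P = [[10, −3], [−3, 1]] with P⁻¹ = [[1, 3], [3, 10]], and A = P·diag(−2, −1)·P⁻¹.
Then A³ = P·diag(−8, −1)·P⁻¹ = [[−80, 3], [24, −1]] · [[1, 3], [3, 10]] = [[−71, −210], [21, 62]].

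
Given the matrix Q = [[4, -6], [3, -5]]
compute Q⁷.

[[130, -258], [129, -257]]

tr Q = -1 and det Q = -2, so the characteristic polynomial is λ² − (-1)λ + (-2) with roots 1 and -2.
Eigenvectors give P = [[2, 1], [1, 1]] with P⁻¹ = [[1, -1], [-1, 2]], and Q = P·diag(1, -2)·P⁻¹.
Then Q⁷ = P·diag(1, -128)·P⁻¹ = [[2, -128], [1, -128]] · [[1, -1], [-1, 2]] = [[130, -258], [129, -257]].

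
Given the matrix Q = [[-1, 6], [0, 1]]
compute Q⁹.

Q² = I (check: tr Q = 0 and det Q = -1), so Q⁹ = Q since 9 is odd.

[[-1, 6], [0, 1]]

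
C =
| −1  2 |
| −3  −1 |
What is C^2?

[[−5, −4], [6, −5]]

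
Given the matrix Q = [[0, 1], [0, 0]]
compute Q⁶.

[[0, 0], [0, 0]]

Q is strictly triangular, hence nilpotent: Q² = 0, so Q⁶ = 0.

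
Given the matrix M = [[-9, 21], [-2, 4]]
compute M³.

tr M = -5 and det M = 6, so the characteristic polynomial is λ² − (-5)λ + (6) with roots -2 and -3.
Eigenvectors give P = [[3, 7], [1, 2]] with P⁻¹ = [[-2, 7], [1, -3]], and M = P·diag(-2, -3)·P⁻¹.
Then M³ = P·diag(-8, -27)·P⁻¹ = [[-24, -189], [-8, -54]] · [[-2, 7], [1, -3]] = [[-141, 399], [-38, 106]].

[[-141, 399], [-38, 106]]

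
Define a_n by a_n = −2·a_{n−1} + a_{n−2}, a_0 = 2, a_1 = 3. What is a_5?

63

With companion matrix B = [[−2, 1], [1, 0]], [a_n, a_{n−1}]ᵀ = B·[a_{n−1}, a_{n−2}]ᵀ, so [a_5, a_4]ᵀ = B⁴·[a_1, a_0]ᵀ.
B⁴ = [[29, −12], [−12, 5]], giving [a_5, a_4]ᵀ = [[63], [−26]].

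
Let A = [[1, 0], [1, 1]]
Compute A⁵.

A = I + N where N = [[0, 0], [1, 0]] is strictly lower-triangular, so N² = 0.
(I + N)⁵ = I + 5·N = [[1, 0], [5, 1]].

[[1, 0], [5, 1]]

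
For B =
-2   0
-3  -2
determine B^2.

[[4, 0], [12, 4]]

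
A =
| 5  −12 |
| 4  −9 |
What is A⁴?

[[−239, 480], [−160, 321]]

tr A = −4 and det A = 3, so the characteristic polynomial is λ² − (−4)λ + (3) with roots −1 and −3.
Eigenvectors give P = [[2, −3], [1, −2]] with P⁻¹ = [[2, −3], [1, −2]], and A = P·diag(−1, −3)·P⁻¹.
Then A⁴ = P·diag(1, 81)·P⁻¹ = [[2, −243], [1, −162]] · [[2, −3], [1, −2]] = [[−239, 480], [−160, 321]].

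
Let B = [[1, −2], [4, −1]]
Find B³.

[[−7, 14], [−28, 7]]

B² = [[−7, 0], [0, −7]]
B³ = [[−7, 14], [−28, 7]]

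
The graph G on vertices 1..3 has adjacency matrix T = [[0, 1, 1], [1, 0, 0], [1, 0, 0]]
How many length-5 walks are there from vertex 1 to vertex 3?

4

The number of length-5 walks from vertex 1 to vertex 3 is entry (1,3) of T⁵, where T is the adjacency matrix.
T² = [[2, 0, 0], [0, 1, 1], [0, 1, 1]]
T³ = [[0, 2, 2], [2, 0, 0], [2, 0, 0]]
T⁴ = [[4, 0, 0], [0, 2, 2], [0, 2, 2]]
T⁵ = [[0, 4, 4], [4, 0, 0], [4, 0, 0]]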